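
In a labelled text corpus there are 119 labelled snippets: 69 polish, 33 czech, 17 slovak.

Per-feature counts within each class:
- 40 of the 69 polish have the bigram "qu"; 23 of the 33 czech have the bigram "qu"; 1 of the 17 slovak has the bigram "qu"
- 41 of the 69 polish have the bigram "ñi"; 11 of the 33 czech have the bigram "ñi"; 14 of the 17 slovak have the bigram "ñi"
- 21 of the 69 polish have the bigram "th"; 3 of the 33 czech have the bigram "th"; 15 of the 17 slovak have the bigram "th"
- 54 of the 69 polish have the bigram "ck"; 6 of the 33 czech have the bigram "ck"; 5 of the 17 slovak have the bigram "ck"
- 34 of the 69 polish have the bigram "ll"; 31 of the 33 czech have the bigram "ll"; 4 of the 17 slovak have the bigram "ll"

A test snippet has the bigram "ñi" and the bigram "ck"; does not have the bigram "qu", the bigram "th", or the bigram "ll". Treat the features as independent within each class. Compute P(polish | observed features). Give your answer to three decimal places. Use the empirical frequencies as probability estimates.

polish: (69/119) × (29/69) × (41/69) × (48/69) × (54/69) × (35/69) ≈ 0.0399891
czech: (33/119) × (10/33) × (11/33) × (30/33) × (6/33) × (2/33) ≈ 0.000280603
slovak: (17/119) × (16/17) × (14/17) × (2/17) × (5/17) × (13/17) ≈ 0.00292987
P(polish | x) = 0.0399891 / 0.043199573 ≈ 0.926

0.926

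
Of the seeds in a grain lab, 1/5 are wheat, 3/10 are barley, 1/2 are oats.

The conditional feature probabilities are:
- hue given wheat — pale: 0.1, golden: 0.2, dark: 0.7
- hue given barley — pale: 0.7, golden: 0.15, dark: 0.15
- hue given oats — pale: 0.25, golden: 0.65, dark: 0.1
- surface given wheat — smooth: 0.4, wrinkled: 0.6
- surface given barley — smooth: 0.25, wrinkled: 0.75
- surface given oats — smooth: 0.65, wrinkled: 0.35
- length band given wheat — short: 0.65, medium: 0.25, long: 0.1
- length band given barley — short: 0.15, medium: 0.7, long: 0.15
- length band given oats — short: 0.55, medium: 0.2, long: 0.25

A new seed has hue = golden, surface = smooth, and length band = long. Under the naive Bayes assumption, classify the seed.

oats

wheat: 0.2 × 0.2 × 0.4 × 0.1 = 0.0016
barley: 0.3 × 0.15 × 0.25 × 0.15 = 0.0016875
oats: 0.5 × 0.65 × 0.65 × 0.25 = 0.0528125
Highest score → oats.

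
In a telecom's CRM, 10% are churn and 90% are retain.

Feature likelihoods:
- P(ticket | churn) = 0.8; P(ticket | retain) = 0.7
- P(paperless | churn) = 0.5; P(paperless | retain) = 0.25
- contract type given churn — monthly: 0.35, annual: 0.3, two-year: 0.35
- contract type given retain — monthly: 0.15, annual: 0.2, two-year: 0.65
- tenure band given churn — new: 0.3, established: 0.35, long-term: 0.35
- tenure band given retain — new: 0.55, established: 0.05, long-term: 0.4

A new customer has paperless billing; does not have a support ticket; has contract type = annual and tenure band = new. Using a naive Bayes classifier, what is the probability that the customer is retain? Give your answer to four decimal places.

0.8919

churn: 0.1 × (1−0.8) × 0.5 × 0.3 × 0.3 = 0.0009
retain: 0.9 × (1−0.7) × 0.25 × 0.2 × 0.55 = 0.007425
P(retain | x) = 0.007425 / 0.008325 ≈ 0.8919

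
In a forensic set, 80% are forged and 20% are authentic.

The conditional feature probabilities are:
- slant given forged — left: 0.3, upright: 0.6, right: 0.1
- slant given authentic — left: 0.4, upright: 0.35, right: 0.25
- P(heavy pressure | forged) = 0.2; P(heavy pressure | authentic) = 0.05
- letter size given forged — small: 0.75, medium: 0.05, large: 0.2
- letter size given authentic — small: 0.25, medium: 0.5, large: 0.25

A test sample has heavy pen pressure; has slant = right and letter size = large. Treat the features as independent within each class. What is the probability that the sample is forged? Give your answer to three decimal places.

forged: 0.8 × 0.1 × 0.2 × 0.2 = 0.0032
authentic: 0.2 × 0.25 × 0.05 × 0.25 = 0.000625
P(forged | x) = 0.0032 / 0.003825 ≈ 0.837

0.837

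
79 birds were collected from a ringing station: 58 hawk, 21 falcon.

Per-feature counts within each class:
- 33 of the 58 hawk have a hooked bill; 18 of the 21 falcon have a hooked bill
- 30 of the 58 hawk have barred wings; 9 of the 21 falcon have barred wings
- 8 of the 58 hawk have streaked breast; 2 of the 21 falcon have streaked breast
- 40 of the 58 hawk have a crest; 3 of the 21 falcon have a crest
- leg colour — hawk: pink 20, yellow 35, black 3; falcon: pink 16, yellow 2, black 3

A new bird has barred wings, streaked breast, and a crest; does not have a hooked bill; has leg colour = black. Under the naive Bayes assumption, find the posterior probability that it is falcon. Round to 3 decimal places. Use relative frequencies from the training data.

0.038

hawk: (58/79) × (25/58) × (30/58) × (8/58) × (40/58) × (3/58) ≈ 0.000805366
falcon: (21/79) × (3/21) × (9/21) × (2/21) × (3/21) × (3/21) ≈ 0.0000316324
P(falcon | x) = 0.0000316324 / 0.0008369984 ≈ 0.038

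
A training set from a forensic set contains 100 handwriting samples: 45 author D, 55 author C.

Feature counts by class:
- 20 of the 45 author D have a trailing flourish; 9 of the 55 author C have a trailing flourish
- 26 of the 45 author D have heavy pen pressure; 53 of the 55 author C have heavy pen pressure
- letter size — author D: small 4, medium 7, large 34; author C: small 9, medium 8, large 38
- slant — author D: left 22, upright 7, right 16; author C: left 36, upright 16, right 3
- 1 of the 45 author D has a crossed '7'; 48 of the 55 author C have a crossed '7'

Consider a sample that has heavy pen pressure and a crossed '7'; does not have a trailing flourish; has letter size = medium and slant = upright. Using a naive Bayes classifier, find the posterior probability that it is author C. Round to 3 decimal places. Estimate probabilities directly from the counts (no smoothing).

author D: (45/100) × (25/45) × (26/45) × (7/45) × (7/45) × (1/45) ≈ 0.0000776711
author C: (55/100) × (46/55) × (53/55) × (8/55) × (16/55) × (48/55) ≈ 0.0163695
P(author C | x) = 0.0163695 / 0.0164471711 ≈ 0.995

0.995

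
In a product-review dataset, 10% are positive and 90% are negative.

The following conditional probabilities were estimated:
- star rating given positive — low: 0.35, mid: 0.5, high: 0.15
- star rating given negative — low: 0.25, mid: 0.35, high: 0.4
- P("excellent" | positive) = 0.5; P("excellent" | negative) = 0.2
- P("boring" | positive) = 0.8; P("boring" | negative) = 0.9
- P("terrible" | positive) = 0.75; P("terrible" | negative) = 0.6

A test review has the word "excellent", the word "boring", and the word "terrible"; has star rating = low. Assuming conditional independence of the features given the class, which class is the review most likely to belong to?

negative

positive: 0.1 × 0.35 × 0.5 × 0.8 × 0.75 = 0.0105
negative: 0.9 × 0.25 × 0.2 × 0.9 × 0.6 = 0.0243
Highest score → negative.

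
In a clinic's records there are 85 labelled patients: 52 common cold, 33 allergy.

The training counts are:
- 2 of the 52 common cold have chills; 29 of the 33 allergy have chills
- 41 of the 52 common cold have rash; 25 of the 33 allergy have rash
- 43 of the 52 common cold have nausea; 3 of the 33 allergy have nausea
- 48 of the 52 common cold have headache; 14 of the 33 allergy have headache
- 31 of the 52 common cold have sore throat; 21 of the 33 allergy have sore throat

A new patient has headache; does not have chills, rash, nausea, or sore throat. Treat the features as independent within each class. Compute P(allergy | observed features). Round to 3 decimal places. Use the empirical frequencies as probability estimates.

0.166

common cold: (52/85) × (50/52) × (11/52) × (9/52) × (48/52) × (21/52) ≈ 0.00802848
allergy: (33/85) × (4/33) × (8/33) × (30/33) × (14/33) × (12/33) ≈ 0.00159995
P(allergy | x) = 0.00159995 / 0.00962843 ≈ 0.166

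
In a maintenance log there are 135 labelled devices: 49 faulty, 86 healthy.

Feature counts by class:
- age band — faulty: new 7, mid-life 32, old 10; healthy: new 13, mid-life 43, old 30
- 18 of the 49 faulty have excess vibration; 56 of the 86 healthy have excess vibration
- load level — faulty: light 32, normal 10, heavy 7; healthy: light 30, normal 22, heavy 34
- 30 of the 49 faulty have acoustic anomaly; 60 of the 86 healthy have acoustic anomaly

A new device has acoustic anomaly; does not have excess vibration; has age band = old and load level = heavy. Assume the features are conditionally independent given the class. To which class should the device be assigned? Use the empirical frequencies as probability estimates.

healthy

faulty: (49/135) × (10/49) × (31/49) × (7/49) × (30/49) ≈ 0.00409882
healthy: (86/135) × (30/86) × (30/86) × (34/86) × (60/86) ≈ 0.0213818
Highest score → healthy.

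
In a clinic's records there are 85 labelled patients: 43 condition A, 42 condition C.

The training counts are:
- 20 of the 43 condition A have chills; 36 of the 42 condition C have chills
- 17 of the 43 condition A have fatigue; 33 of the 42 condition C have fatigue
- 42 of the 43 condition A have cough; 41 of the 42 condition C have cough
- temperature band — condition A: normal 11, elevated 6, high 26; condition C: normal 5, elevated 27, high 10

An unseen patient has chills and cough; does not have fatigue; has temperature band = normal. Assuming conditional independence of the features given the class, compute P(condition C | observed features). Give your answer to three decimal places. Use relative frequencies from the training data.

0.229

condition A: (43/85) × (20/43) × (26/43) × (42/43) × (11/43) ≈ 0.0355485
condition C: (42/85) × (36/42) × (9/42) × (41/42) × (5/42) ≈ 0.0105471
P(condition C | x) = 0.0105471 / 0.0460956 ≈ 0.229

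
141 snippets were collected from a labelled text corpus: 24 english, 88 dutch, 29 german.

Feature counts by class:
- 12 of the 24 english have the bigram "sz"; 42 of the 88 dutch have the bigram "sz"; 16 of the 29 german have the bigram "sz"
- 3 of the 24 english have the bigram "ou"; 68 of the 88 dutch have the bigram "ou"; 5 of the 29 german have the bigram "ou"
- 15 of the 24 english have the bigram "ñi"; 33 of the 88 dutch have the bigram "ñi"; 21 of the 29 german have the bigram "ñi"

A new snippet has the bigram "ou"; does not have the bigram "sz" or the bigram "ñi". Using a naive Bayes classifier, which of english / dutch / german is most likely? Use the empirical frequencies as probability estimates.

english: (24/141) × (12/24) × (3/24) × (9/24) ≈ 0.00398936
dutch: (88/141) × (46/88) × (68/88) × (55/88) ≈ 0.15756
german: (29/141) × (13/29) × (5/29) × (8/29) ≈ 0.00438519
Highest score → dutch.

dutch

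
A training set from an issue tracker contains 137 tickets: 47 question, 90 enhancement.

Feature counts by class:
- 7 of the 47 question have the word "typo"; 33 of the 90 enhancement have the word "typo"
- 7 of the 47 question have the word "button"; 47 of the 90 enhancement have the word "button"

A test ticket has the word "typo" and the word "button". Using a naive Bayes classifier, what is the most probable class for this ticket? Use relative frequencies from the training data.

enhancement

question: (47/137) × (7/47) × (7/47) ≈ 0.00760988
enhancement: (90/137) × (33/90) × (47/90) ≈ 0.125791
Highest score → enhancement.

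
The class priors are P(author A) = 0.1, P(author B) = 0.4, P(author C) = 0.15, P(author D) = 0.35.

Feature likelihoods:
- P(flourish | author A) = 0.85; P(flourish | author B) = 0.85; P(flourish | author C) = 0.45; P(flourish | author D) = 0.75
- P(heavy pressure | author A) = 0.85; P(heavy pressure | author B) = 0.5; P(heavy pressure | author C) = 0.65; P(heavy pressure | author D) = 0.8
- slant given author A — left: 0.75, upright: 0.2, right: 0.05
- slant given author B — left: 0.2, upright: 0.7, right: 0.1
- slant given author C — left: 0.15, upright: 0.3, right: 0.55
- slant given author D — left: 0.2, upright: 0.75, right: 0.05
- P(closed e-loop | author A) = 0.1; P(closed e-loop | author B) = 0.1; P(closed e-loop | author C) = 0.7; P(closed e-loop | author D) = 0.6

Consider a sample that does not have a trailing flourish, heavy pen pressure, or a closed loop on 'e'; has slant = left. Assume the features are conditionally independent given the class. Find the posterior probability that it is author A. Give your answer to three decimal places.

author A: 0.1 × (1−0.85) × (1−0.85) × 0.75 × (1−0.1) = 0.00151875
author B: 0.4 × (1−0.85) × (1−0.5) × 0.2 × (1−0.1) = 0.0054
author C: 0.15 × (1−0.45) × (1−0.65) × 0.15 × (1−0.7) = 0.001299375
author D: 0.35 × (1−0.75) × (1−0.8) × 0.2 × (1−0.6) = 0.0014
P(author A | x) = 0.00151875 / 0.009618125 ≈ 0.158

0.158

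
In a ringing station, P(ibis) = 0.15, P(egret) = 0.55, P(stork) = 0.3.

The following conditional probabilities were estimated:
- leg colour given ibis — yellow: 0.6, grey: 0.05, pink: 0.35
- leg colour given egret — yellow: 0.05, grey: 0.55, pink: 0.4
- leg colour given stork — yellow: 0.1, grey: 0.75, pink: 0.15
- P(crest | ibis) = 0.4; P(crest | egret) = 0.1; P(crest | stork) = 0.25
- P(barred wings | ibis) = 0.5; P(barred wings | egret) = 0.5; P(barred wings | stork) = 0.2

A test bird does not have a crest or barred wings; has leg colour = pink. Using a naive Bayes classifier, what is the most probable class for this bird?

ibis: 0.15 × 0.35 × (1−0.4) × (1−0.5) = 0.01575
egret: 0.55 × 0.4 × (1−0.1) × (1−0.5) = 0.099
stork: 0.3 × 0.15 × (1−0.25) × (1−0.2) = 0.027
Highest score → egret.

egret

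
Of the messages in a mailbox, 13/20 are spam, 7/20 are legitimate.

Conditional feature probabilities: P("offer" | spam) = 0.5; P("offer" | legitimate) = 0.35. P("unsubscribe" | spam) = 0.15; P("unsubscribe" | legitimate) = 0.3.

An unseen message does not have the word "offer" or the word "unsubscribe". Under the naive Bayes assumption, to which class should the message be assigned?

spam: 0.65 × (1−0.5) × (1−0.15) = 0.27625
legitimate: 0.35 × (1−0.35) × (1−0.3) = 0.15925
Highest score → spam.

spam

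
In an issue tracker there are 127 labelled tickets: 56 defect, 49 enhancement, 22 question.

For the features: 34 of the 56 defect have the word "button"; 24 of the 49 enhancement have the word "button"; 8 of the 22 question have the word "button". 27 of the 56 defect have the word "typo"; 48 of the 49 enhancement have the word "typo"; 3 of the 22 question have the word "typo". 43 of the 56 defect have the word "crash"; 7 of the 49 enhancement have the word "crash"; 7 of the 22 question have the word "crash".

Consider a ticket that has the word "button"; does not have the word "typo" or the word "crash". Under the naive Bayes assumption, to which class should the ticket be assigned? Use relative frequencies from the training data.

defect: (56/127) × (34/56) × (29/56) × (13/56) ≈ 0.032184
enhancement: (49/127) × (24/49) × (1/49) × (42/49) ≈ 0.00330571
question: (22/127) × (8/22) × (19/22) × (15/22) ≈ 0.0370925
Highest score → question.

question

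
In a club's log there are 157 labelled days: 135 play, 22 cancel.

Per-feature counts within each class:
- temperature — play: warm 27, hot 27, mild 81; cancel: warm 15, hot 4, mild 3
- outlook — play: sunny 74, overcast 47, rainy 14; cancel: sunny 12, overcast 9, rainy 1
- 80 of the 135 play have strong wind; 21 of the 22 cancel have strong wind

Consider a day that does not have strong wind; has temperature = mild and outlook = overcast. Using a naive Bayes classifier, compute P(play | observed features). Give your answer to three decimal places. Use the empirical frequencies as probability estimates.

play: (135/157) × (81/135) × (47/135) × (55/135) ≈ 0.0731776
cancel: (22/157) × (3/22) × (9/22) × (1/22) ≈ 0.000355319
P(play | x) = 0.0731776 / 0.073532919 ≈ 0.995

0.995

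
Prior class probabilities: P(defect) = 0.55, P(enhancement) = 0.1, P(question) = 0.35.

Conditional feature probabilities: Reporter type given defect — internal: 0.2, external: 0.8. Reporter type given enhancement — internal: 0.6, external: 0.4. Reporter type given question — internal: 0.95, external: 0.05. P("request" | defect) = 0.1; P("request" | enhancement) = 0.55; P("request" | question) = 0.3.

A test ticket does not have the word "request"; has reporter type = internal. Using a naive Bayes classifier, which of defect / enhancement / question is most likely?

defect: 0.55 × 0.2 × (1−0.1) = 0.099
enhancement: 0.1 × 0.6 × (1−0.55) = 0.027
question: 0.35 × 0.95 × (1−0.3) = 0.23275
Highest score → question.

question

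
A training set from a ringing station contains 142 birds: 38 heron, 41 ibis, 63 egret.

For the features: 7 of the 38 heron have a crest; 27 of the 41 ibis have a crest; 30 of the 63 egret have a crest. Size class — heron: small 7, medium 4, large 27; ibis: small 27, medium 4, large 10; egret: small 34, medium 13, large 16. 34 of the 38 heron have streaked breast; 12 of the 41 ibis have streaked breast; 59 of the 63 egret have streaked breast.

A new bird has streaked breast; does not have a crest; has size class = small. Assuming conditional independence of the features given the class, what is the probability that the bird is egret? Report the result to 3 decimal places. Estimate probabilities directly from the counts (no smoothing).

0.681

heron: (38/142) × (31/38) × (7/38) × (34/38) ≈ 0.0359818
ibis: (41/142) × (14/41) × (27/41) × (12/41) ≈ 0.0190028
egret: (63/142) × (33/63) × (34/63) × (59/63) ≈ 0.117456
P(egret | x) = 0.117456 / 0.1724406 ≈ 0.681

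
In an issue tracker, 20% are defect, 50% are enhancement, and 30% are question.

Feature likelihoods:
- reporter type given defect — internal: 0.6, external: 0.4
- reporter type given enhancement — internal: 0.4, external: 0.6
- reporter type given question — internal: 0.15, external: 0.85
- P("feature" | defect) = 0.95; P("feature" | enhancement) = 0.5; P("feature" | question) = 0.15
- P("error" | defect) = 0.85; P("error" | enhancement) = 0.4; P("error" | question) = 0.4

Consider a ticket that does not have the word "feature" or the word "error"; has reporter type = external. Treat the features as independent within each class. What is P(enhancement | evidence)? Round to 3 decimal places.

defect: 0.2 × 0.4 × (1−0.95) × (1−0.85) = 0.0006
enhancement: 0.5 × 0.6 × (1−0.5) × (1−0.4) = 0.09
question: 0.3 × 0.85 × (1−0.15) × (1−0.4) = 0.13005
P(enhancement | x) = 0.09 / 0.22065 ≈ 0.408

0.408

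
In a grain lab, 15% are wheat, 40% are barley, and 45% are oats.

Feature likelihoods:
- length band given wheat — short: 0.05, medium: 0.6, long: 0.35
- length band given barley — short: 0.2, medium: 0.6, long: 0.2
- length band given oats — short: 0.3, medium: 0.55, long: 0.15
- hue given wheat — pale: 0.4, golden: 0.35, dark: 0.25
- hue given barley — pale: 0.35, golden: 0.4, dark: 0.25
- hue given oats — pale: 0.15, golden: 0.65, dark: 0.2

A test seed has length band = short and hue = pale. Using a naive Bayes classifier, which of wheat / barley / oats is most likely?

barley

wheat: 0.15 × 0.05 × 0.4 = 0.003
barley: 0.4 × 0.2 × 0.35 = 0.028
oats: 0.45 × 0.3 × 0.15 = 0.02025
Highest score → barley.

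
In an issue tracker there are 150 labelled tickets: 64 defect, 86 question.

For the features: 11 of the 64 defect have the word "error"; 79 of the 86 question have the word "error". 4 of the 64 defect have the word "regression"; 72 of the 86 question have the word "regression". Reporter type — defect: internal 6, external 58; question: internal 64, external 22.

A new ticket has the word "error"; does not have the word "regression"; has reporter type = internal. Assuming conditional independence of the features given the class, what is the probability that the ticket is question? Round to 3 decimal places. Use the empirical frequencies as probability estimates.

0.908

defect: (64/150) × (11/64) × (60/64) × (6/64) = 0.0064453125
question: (86/150) × (79/86) × (14/86) × (64/86) ≈ 0.0638039
P(question | x) = 0.0638039 / 0.0702492125 ≈ 0.908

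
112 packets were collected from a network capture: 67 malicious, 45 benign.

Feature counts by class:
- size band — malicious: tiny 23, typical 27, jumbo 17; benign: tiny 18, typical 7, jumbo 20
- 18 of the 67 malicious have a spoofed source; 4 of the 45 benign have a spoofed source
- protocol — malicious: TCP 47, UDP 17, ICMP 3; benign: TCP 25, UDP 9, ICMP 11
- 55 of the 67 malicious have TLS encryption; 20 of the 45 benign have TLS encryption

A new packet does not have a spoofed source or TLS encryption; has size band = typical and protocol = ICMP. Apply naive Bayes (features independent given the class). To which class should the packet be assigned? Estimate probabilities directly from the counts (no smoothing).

benign

malicious: (67/112) × (27/67) × (49/67) × (3/67) × (12/67) ≈ 0.0014139
benign: (45/112) × (7/45) × (41/45) × (11/45) × (25/45) ≈ 0.0077332
Highest score → benign.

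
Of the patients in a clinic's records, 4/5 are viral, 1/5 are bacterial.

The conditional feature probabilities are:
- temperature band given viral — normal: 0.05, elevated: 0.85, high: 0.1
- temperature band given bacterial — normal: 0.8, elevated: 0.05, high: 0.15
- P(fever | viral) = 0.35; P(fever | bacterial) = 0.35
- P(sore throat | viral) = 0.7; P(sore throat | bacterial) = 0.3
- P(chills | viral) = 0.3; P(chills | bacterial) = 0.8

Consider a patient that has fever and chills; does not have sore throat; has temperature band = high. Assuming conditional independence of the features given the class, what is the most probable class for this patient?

viral: 0.8 × 0.1 × 0.35 × (1−0.7) × 0.3 = 0.00252
bacterial: 0.2 × 0.15 × 0.35 × (1−0.3) × 0.8 = 0.00588
Highest score → bacterial.

bacterial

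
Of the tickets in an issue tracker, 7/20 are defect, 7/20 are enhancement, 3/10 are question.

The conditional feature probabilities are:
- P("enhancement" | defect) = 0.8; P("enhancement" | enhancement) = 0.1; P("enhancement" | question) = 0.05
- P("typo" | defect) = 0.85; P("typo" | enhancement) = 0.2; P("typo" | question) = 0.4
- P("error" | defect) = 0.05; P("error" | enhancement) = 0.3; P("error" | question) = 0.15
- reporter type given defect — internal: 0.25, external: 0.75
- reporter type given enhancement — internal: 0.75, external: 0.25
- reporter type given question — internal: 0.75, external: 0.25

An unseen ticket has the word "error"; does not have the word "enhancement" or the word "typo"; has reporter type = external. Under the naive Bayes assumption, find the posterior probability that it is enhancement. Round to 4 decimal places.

defect: 0.35 × (1−0.8) × (1−0.85) × 0.05 × 0.75 = 0.00039375
enhancement: 0.35 × (1−0.1) × (1−0.2) × 0.3 × 0.25 = 0.0189
question: 0.3 × (1−0.05) × (1−0.4) × 0.15 × 0.25 = 0.0064125
P(enhancement | x) = 0.0189 / 0.02570625 ≈ 0.7352

0.7352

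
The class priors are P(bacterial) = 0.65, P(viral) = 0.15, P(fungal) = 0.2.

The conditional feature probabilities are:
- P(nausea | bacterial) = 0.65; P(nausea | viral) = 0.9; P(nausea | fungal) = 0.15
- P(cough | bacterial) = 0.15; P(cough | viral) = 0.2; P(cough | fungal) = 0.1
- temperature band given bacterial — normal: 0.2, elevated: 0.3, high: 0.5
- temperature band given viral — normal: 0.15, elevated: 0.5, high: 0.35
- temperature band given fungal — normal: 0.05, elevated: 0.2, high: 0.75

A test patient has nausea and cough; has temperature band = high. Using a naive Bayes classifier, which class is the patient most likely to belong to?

bacterial

bacterial: 0.65 × 0.65 × 0.15 × 0.5 = 0.0316875
viral: 0.15 × 0.9 × 0.2 × 0.35 = 0.00945
fungal: 0.2 × 0.15 × 0.1 × 0.75 = 0.00225
Highest score → bacterial.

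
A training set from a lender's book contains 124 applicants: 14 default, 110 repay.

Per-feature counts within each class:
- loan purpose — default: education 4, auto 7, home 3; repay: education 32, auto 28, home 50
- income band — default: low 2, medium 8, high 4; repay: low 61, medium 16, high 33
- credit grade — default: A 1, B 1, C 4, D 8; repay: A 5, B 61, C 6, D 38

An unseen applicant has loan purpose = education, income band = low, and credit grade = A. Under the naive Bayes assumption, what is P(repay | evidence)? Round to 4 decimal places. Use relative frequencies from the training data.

0.9518

default: (14/124) × (4/14) × (2/14) × (1/14) ≈ 0.000329164
repay: (110/124) × (32/110) × (61/110) × (5/110) ≈ 0.00650493
P(repay | x) = 0.00650493 / 0.006834094 ≈ 0.9518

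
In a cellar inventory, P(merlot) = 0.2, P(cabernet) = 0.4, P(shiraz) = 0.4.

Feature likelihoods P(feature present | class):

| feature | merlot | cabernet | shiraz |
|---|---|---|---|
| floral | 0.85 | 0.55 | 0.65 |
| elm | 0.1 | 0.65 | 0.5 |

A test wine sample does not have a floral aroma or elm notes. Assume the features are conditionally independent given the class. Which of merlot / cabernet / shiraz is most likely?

shiraz

merlot: 0.2 × (1−0.85) × (1−0.1) = 0.027
cabernet: 0.4 × (1−0.55) × (1−0.65) = 0.063
shiraz: 0.4 × (1−0.65) × (1−0.5) = 0.07
Highest score → shiraz.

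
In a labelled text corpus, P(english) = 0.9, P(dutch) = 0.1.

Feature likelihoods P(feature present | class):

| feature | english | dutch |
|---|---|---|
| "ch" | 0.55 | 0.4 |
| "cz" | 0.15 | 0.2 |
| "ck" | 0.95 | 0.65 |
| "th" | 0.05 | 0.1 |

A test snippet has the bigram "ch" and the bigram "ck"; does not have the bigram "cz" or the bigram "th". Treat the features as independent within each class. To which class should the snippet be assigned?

english: 0.9 × 0.55 × (1−0.15) × 0.95 × (1−0.05) = 0.379726875
dutch: 0.1 × 0.4 × (1−0.2) × 0.65 × (1−0.1) = 0.01872
Highest score → english.

english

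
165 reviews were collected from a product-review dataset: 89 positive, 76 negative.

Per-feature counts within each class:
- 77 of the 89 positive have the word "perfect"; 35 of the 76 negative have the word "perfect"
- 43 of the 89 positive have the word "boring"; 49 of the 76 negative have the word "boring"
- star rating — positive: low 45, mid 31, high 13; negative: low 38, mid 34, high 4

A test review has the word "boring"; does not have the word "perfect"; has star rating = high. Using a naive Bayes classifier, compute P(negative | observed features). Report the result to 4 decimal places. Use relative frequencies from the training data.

0.6216

positive: (89/165) × (12/89) × (43/89) × (13/89) ≈ 0.0051325
negative: (76/165) × (41/76) × (49/76) × (4/76) ≈ 0.00843197
P(negative | x) = 0.00843197 / 0.01356447 ≈ 0.6216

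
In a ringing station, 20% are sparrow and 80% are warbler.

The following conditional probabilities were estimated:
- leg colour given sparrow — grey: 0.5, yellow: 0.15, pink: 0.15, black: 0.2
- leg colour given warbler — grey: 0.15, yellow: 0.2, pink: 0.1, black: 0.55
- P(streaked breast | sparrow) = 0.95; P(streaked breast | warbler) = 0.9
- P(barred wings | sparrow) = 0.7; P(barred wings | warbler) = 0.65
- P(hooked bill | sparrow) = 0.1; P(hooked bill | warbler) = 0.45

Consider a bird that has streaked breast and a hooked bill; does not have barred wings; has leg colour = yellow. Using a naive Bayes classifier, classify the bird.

warbler

sparrow: 0.2 × 0.15 × 0.95 × (1−0.7) × 0.1 = 0.000855
warbler: 0.8 × 0.2 × 0.9 × (1−0.65) × 0.45 = 0.02268
Highest score → warbler.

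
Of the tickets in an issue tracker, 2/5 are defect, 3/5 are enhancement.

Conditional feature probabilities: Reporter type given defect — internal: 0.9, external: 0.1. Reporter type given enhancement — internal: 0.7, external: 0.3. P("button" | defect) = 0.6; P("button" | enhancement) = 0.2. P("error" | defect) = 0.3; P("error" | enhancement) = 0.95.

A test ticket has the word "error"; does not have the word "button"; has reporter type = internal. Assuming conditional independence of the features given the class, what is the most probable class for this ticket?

defect: 0.4 × 0.9 × (1−0.6) × 0.3 = 0.0432
enhancement: 0.6 × 0.7 × (1−0.2) × 0.95 = 0.3192
Highest score → enhancement.

enhancement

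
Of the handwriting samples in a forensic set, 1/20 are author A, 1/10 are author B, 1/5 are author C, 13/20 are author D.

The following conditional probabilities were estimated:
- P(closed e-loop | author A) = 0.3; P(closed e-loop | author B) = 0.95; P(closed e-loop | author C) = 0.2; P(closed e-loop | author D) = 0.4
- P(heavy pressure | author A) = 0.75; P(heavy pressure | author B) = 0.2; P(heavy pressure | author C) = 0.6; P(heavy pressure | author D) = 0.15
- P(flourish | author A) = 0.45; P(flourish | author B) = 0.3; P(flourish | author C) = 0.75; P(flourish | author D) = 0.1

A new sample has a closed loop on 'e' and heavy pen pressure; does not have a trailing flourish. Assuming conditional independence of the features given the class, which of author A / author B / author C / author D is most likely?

author D

author A: 0.05 × 0.3 × 0.75 × (1−0.45) = 0.0061875
author B: 0.1 × 0.95 × 0.2 × (1−0.3) = 0.0133
author C: 0.2 × 0.2 × 0.6 × (1−0.75) = 0.006
author D: 0.65 × 0.4 × 0.15 × (1−0.1) = 0.0351
Highest score → author D.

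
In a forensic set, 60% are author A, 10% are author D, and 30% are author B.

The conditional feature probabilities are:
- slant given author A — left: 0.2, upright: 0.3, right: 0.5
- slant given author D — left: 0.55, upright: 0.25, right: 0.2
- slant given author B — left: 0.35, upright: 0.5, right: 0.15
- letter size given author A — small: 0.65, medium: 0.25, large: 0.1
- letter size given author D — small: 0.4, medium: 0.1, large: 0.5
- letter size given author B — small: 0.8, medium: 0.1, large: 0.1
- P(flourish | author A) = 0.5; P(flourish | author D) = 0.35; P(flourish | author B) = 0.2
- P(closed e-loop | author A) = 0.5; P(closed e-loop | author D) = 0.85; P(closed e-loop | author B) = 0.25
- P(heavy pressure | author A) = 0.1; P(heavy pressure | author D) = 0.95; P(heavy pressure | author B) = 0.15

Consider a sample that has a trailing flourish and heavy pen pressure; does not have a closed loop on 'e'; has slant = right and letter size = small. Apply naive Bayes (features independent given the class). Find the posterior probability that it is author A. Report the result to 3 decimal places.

0.801

author A: 0.6 × 0.5 × 0.65 × 0.5 × (1−0.5) × 0.1 = 0.004875
author D: 0.1 × 0.2 × 0.4 × 0.35 × (1−0.85) × 0.95 = 0.000399
author B: 0.3 × 0.15 × 0.8 × 0.2 × (1−0.25) × 0.15 = 0.00081
P(author A | x) = 0.004875 / 0.006084 ≈ 0.801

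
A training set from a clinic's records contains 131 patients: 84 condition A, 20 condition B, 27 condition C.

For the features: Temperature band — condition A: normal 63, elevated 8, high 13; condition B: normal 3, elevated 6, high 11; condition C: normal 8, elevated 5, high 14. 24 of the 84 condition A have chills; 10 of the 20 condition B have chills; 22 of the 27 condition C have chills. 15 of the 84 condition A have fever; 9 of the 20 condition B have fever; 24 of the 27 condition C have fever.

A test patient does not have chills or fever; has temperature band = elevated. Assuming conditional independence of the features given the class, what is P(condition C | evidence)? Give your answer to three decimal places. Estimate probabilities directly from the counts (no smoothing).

0.016

condition A: (84/131) × (8/84) × (60/84) × (69/84) ≈ 0.0358311
condition B: (20/131) × (6/20) × (10/20) × (11/20) ≈ 0.0125954
condition C: (27/131) × (5/27) × (5/27) × (3/27) ≈ 0.000785349
P(condition C | x) = 0.000785349 / 0.049211849 ≈ 0.016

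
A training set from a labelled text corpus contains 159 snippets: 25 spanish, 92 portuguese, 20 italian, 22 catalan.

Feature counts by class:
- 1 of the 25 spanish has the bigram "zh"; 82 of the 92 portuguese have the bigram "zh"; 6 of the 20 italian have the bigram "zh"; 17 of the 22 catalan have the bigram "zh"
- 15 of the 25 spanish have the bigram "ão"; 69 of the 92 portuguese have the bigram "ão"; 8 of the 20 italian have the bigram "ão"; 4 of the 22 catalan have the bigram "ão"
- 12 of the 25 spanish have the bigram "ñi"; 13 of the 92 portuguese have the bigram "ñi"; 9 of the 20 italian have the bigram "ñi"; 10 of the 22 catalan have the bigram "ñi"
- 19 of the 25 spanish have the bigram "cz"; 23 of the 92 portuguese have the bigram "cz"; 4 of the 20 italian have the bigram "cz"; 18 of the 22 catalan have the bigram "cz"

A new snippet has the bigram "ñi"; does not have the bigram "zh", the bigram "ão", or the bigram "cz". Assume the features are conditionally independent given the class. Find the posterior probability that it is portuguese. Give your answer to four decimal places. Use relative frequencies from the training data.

0.0560

spanish: (25/159) × (24/25) × (10/25) × (12/25) × (6/25) ≈ 0.00695547
portuguese: (92/159) × (10/92) × (23/92) × (13/92) × (69/92) ≈ 0.00166632
italian: (20/159) × (14/20) × (12/20) × (9/20) × (16/20) ≈ 0.0190189
catalan: (22/159) × (5/22) × (18/22) × (10/22) × (4/22) ≈ 0.00212636
P(portuguese | x) = 0.00166632 / 0.02976705 ≈ 0.0560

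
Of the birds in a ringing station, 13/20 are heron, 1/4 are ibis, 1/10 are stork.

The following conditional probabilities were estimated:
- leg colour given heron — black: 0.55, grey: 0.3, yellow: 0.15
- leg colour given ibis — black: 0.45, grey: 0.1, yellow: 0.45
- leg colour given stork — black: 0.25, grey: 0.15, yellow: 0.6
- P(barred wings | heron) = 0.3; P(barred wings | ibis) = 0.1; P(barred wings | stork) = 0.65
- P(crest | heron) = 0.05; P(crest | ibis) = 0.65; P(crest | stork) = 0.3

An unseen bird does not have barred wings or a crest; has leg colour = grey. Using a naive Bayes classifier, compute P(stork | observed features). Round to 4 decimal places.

heron: 0.65 × 0.3 × (1−0.3) × (1−0.05) = 0.129675
ibis: 0.25 × 0.1 × (1−0.1) × (1−0.65) = 0.007875
stork: 0.1 × 0.15 × (1−0.65) × (1−0.3) = 0.003675
P(stork | x) = 0.003675 / 0.141225 ≈ 0.0260

0.0260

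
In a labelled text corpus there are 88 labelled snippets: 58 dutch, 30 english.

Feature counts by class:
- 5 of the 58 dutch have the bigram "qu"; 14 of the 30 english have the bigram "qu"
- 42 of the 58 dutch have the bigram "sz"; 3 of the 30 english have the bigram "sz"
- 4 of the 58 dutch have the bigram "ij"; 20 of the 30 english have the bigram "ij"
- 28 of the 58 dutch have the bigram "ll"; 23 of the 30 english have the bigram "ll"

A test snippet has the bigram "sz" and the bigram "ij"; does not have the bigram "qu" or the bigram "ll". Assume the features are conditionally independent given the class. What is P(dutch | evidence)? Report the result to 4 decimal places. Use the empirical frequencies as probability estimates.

dutch: (58/88) × (53/58) × (42/58) × (4/58) × (30/58) ≈ 0.0155575
english: (30/88) × (16/30) × (3/30) × (20/30) × (7/30) ≈ 0.00282828
P(dutch | x) = 0.0155575 / 0.01838578 ≈ 0.8462

0.8462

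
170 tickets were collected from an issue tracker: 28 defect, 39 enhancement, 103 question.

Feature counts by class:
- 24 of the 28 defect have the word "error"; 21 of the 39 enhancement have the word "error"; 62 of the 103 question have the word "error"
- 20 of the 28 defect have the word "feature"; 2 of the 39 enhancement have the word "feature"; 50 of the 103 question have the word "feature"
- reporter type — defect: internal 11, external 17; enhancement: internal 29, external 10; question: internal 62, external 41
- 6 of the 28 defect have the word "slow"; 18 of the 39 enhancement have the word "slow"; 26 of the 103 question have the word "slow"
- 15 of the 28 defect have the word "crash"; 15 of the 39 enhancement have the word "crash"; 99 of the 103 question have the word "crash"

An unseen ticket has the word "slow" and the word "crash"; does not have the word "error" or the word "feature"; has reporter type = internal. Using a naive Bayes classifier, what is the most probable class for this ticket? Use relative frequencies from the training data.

question

defect: (28/170) × (4/28) × (8/28) × (11/28) × (6/28) × (15/28) ≈ 0.000303182
enhancement: (39/170) × (18/39) × (37/39) × (29/39) × (18/39) × (15/39) ≈ 0.0132595
question: (103/170) × (41/103) × (53/103) × (62/103) × (26/103) × (99/103) ≈ 0.0181243
Highest score → question.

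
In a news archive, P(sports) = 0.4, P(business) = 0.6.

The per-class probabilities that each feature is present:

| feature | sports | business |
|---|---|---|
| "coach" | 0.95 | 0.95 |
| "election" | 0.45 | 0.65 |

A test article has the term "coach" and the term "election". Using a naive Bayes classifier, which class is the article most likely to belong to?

sports: 0.4 × 0.95 × 0.45 = 0.171
business: 0.6 × 0.95 × 0.65 = 0.3705
Highest score → business.

business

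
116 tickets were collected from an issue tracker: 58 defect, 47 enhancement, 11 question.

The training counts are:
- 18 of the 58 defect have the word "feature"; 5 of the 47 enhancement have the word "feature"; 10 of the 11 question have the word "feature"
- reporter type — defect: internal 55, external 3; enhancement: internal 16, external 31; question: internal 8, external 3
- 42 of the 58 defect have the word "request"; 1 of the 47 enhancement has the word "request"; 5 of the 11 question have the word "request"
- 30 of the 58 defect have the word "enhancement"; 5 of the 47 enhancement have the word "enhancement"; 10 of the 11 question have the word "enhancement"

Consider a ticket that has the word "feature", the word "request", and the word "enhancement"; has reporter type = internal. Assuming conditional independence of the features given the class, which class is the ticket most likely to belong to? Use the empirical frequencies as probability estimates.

defect

defect: (58/116) × (18/58) × (55/58) × (42/58) × (30/58) ≈ 0.0551142
enhancement: (47/116) × (5/47) × (16/47) × (1/47) × (5/47) ≈ 0.000033213
question: (11/116) × (10/11) × (8/11) × (5/11) × (10/11) ≈ 0.0259074
Highest score → defect.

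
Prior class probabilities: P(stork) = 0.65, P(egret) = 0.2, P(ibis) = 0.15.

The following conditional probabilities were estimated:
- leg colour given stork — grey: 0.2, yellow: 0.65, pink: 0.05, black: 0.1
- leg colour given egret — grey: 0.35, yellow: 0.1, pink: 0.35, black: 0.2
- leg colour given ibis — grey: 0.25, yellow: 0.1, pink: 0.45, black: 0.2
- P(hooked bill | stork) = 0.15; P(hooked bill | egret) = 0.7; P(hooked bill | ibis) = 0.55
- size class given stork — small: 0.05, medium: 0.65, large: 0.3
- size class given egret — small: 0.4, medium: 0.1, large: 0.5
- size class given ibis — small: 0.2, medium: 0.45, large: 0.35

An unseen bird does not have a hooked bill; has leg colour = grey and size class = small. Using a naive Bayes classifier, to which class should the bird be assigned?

egret

stork: 0.65 × 0.2 × (1−0.15) × 0.05 = 0.005525
egret: 0.2 × 0.35 × (1−0.7) × 0.4 = 0.0084
ibis: 0.15 × 0.25 × (1−0.55) × 0.2 = 0.003375
Highest score → egret.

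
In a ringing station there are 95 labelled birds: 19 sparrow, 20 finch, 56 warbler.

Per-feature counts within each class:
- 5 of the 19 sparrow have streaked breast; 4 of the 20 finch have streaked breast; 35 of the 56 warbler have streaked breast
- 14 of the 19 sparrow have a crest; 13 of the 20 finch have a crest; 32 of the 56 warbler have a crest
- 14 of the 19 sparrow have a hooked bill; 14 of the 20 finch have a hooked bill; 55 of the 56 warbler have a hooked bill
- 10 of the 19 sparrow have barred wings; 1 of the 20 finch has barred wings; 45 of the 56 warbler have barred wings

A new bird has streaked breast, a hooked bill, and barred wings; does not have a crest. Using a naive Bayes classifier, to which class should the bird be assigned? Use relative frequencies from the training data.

warbler

sparrow: (19/95) × (5/19) × (5/19) × (14/19) × (10/19) ≈ 0.00537135
finch: (20/95) × (4/20) × (7/20) × (14/20) × (1/20) ≈ 0.000515789
warbler: (56/95) × (35/56) × (24/56) × (55/56) × (45/56) ≈ 0.124614
Highest score → warbler.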